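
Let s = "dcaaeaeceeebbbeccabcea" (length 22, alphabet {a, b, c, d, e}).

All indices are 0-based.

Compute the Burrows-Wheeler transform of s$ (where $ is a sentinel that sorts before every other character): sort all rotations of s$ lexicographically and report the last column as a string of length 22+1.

rank  rotation                 last
    0  $dcaaeaeceeebbbeccabcea  a
    1  a$dcaaeaeceeebbbeccabce  e
    2  aaeaeceeebbbeccabcea$dc  c
    3  abcea$dcaaeaeceeebbbecc  c
    4  aeaeceeebbbeccabcea$dca  a
    5  aeceeebbbeccabcea$dcaae  e
    6  bbbeccabcea$dcaaeaeceee  e
    7  bbeccabcea$dcaaeaeceeeb  b
    8  bcea$dcaaeaeceeebbbecca  a
    9  beccabcea$dcaaeaeceeebb  b
   10  caaeaeceeebbbeccabcea$d  d
   11  cabcea$dcaaeaeceeebbbec  c
   12  ccabcea$dcaaeaeceeebbbe  e
   13  cea$dcaaeaeceeebbbeccab  b
   14  ceeebbbeccabcea$dcaaeae  e
   15  dcaaeaeceeebbbeccabcea$  $
   16  ea$dcaaeaeceeebbbeccabc  c
   17  eaeceeebbbeccabcea$dcaa  a
   18  ebbbeccabcea$dcaaeaecee  e
   19  eccabcea$dcaaeaeceeebbb  b
   20  eceeebbbeccabcea$dcaaea  a
   21  eebbbeccabcea$dcaaeaece  e
   22  eeebbbeccabcea$dcaaeaec  c

aeccaeebabdcebe$caebaec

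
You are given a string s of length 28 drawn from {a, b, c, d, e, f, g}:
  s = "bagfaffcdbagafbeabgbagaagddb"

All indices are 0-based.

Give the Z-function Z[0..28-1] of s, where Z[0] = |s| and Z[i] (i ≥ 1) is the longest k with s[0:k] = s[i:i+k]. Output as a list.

[28, 0, 0, 0, 0, 0, 0, 0, 0, 3, 0, 0, 0, 0, 1, 0, 0, 1, 0, 3, 0, 0, 0, 0, 0, 0, 0, 1]

Z[0]=28
i=1: fresh scan; Z[1]=0
i=2: fresh scan; Z[2]=0
i=3: fresh scan; Z[3]=0
i=4: fresh scan; Z[4]=0
i=5: fresh scan; Z[5]=0
i=6: fresh scan; Z[6]=0
i=7: fresh scan; Z[7]=0
i=8: fresh scan; Z[8]=0
i=9: fresh scan; Z[9]=3 scan→box=[9,12)
i=10: min(r-i=2, Z[1]=0)=0; Z[10]=0
i=11: min(r-i=1, Z[2]=0)=0; Z[11]=0
i=12: fresh scan; Z[12]=0
i=13: fresh scan; Z[13]=0
i=14: fresh scan; Z[14]=1 scan→box=[14,15)
i=15: fresh scan; Z[15]=0
i=16: fresh scan; Z[16]=0
i=17: fresh scan; Z[17]=1 scan→box=[17,18)
i=18: fresh scan; Z[18]=0
i=19: fresh scan; Z[19]=3 scan→box=[19,22)
i=20: min(r-i=2, Z[1]=0)=0; Z[20]=0
i=21: min(r-i=1, Z[2]=0)=0; Z[21]=0
i=22: fresh scan; Z[22]=0
i=23: fresh scan; Z[23]=0
i=24: fresh scan; Z[24]=0
i=25: fresh scan; Z[25]=0
i=26: fresh scan; Z[26]=0
i=27: fresh scan; Z[27]=1 scan→box=[27,28)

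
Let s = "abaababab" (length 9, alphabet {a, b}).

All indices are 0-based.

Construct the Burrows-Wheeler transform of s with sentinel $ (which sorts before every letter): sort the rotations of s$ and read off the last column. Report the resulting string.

bbb$baaaaa

rank  rotation    last
    0  $abaababab  b
    1  aababab$ab  b
    2  ab$abaabab  b
    3  abaababab$  $
    4  abab$abaab  b
    5  ababab$aba  a
    6  b$abaababa  a
    7  baababab$a  a
    8  bab$abaaba  a
    9  babab$abaa  a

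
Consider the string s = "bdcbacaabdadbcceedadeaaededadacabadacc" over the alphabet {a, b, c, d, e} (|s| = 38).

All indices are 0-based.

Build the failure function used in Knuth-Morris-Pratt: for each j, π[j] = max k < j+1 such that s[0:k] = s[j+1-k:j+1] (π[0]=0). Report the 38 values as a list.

[0, 0, 0, 1, 0, 0, 0, 0, 1, 2, 0, 0, 1, 0, 0, 0, 0, 0, 0, 0, 0, 0, 0, 0, 0, 0, 0, 0, 0, 0, 0, 0, 1, 0, 0, 0, 0, 0]

π[0] = 0
j=1 s[j]='d': π[1]=0 (border '')
j=2 s[j]='c': π[2]=0 (border '')
j=3 s[j]='b': π[3]=1 (border 'b')
j=4 s[j]='a': k: 1→0; π[4]=0 (border '')
j=5 s[j]='c': π[5]=0 (border '')
j=6 s[j]='a': π[6]=0 (border '')
j=7 s[j]='a': π[7]=0 (border '')
j=8 s[j]='b': π[8]=1 (border 'b')
j=9 s[j]='d': π[9]=2 (border 'bd')
j=10 s[j]='a': k: 2→0; π[10]=0 (border '')
j=11 s[j]='d': π[11]=0 (border '')
j=12 s[j]='b': π[12]=1 (border 'b')
j=13 s[j]='c': k: 1→0; π[13]=0 (border '')
j=14 s[j]='c': π[14]=0 (border '')
j=15 s[j]='e': π[15]=0 (border '')
j=16 s[j]='e': π[16]=0 (border '')
j=17 s[j]='d': π[17]=0 (border '')
j=18 s[j]='a': π[18]=0 (border '')
j=19 s[j]='d': π[19]=0 (border '')
j=20 s[j]='e': π[20]=0 (border '')
j=21 s[j]='a': π[21]=0 (border '')
j=22 s[j]='a': π[22]=0 (border '')
j=23 s[j]='e': π[23]=0 (border '')
j=24 s[j]='d': π[24]=0 (border '')
j=25 s[j]='e': π[25]=0 (border '')
j=26 s[j]='d': π[26]=0 (border '')
j=27 s[j]='a': π[27]=0 (border '')
j=28 s[j]='d': π[28]=0 (border '')
j=29 s[j]='a': π[29]=0 (border '')
j=30 s[j]='c': π[30]=0 (border '')
j=31 s[j]='a': π[31]=0 (border '')
j=32 s[j]='b': π[32]=1 (border 'b')
j=33 s[j]='a': k: 1→0; π[33]=0 (border '')
j=34 s[j]='d': π[34]=0 (border '')
j=35 s[j]='a': π[35]=0 (border '')
j=36 s[j]='c': π[36]=0 (border '')
j=37 s[j]='c': π[37]=0 (border '')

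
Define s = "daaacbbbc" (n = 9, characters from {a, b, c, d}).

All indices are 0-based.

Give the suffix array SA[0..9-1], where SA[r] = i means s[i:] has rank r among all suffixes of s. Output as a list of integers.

rank→(start, suffix):
  0 → (1, 'aaacbbbc')
  1 → (2, 'aacbbbc')
  2 → (3, 'acbbbc')
  3 → (5, 'bbbc')
  4 → (6, 'bbc')
  5 → (7, 'bc')
  6 → (8, 'c')
  7 → (4, 'cbbbc')
  8 → (0, 'daaacbbbc')

[1, 2, 3, 5, 6, 7, 8, 4, 0]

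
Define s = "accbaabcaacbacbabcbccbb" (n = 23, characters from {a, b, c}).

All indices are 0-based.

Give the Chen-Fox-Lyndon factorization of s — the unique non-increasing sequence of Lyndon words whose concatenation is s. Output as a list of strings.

["accb", "aabcaacbacbabcbccbb"]

emit factor 1: 'accb' (i=0, period=4)
emit factor 2: 'aabcaacbacbabcbccbb' (i=4, period=19)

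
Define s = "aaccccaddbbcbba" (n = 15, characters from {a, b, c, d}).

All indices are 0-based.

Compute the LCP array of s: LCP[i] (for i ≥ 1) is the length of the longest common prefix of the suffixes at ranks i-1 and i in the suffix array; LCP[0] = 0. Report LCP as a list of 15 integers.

rank→(start, suffix):
  0 → (14, 'a')
  1 → (0, 'aaccccaddbbcbba')
  2 → (1, 'accccaddbbcbba')
  3 → (6, 'addbbcbba')
  4 → (13, 'ba')
  5 → (12, 'bba')
  6 → (9, 'bbcbba')
  7 → (10, 'bcbba')
  8 → (5, 'caddbbcbba')
  9 → (11, 'cbba')
  10 → (4, 'ccaddbbcbba')
  11 → (3, 'cccaddbbcbba')
  12 → (2, 'ccccaddbbcbba')
  13 → (8, 'dbbcbba')
  14 → (7, 'ddbbcbba')

SA = [14, 0, 1, 6, 13, 12, 9, 10, 5, 11, 4, 3, 2, 8, 7]
rank  pair      lcp
   1  s[14:],s[0:]  1  'a'
   2  s[0:],s[1:]  1  'a'
   3  s[1:],s[6:]  1  'a'
   4  s[6:],s[13:]  0  ''
   5  s[13:],s[12:]  1  'b'
   6  s[12:],s[9:]  2  'bb'
   7  s[9:],s[10:]  1  'b'
   8  s[10:],s[5:]  0  ''
   9  s[5:],s[11:]  1  'c'
  10  s[11:],s[4:]  1  'c'
  11  s[4:],s[3:]  2  'cc'
  12  s[3:],s[2:]  3  'ccc'
  13  s[2:],s[8:]  0  ''
  14  s[8:],s[7:]  1  'd'

[0, 1, 1, 1, 0, 1, 2, 1, 0, 1, 1, 2, 3, 0, 1]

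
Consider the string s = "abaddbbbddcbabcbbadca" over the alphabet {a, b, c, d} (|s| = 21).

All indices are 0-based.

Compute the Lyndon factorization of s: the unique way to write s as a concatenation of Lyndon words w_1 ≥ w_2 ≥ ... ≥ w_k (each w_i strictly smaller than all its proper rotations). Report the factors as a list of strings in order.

["abaddbbbddcbabcbbadc", "a"]

emit factor 1: 'abaddbbbddcbabcbbadc' (i=0, period=20)
emit factor 2: 'a' (i=20, period=1)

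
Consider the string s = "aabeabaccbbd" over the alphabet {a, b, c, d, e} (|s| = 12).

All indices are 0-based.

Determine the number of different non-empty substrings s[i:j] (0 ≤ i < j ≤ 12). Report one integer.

70

rank→(start, suffix):
  0 → (0, 'aabeabaccbbd')
  1 → (4, 'abaccbbd')
  2 → (1, 'abeabaccbbd')
  3 → (6, 'accbbd')
  4 → (5, 'baccbbd')
  5 → (9, 'bbd')
  6 → (10, 'bd')
  7 → (2, 'beabaccbbd')
  8 → (8, 'cbbd')
  9 → (7, 'ccbbd')
  10 → (11, 'd')
  11 → (3, 'eabaccbbd')

SA = [0, 4, 1, 6, 5, 9, 10, 2, 8, 7, 11, 3]
rank  pair      lcp
   1  s[0:],s[4:]  1  'a'
   2  s[4:],s[1:]  2  'ab'
   3  s[1:],s[6:]  1  'a'
   4  s[6:],s[5:]  0  ''
   5  s[5:],s[9:]  1  'b'
   6  s[9:],s[10:]  1  'b'
   7  s[10:],s[2:]  1  'b'
   8  s[2:],s[8:]  0  ''
   9  s[8:],s[7:]  1  'c'
  10  s[7:],s[11:]  0  ''
  11  s[11:],s[3:]  0  ''

n(n+1)/2 = 12·13/2 = 78
Σ LCP = 0 + 1 + 2 + 1 + 0 + 1 + 1 + 1 + 0 + 1 + 0 + 0 = 8
distinct = 78 − 8 = 70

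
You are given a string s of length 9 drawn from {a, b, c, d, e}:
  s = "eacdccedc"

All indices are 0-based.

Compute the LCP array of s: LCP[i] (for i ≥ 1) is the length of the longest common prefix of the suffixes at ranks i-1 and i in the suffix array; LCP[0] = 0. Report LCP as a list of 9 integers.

sorted suffixes:
  #0 SA[0]=1  'acdccedc'
  #1 SA[1]=8  'c'
  #2 SA[2]=4  'ccedc'
  #3 SA[3]=2  'cdccedc'
  #4 SA[4]=5  'cedc'
  #5 SA[5]=7  'dc'
  #6 SA[6]=3  'dccedc'
  #7 SA[7]=0  'eacdccedc'
  #8 SA[8]=6  'edc'

SA = [1, 8, 4, 2, 5, 7, 3, 0, 6]
[i] adj suffixes → lcp
  [1] 1/8 → 0 ('')
  [2] 8/4 → 1 ('c')
  [3] 4/2 → 1 ('c')
  [4] 2/5 → 1 ('c')
  [5] 5/7 → 0 ('')
  [6] 7/3 → 2 ('dc')
  [7] 3/0 → 0 ('')
  [8] 0/6 → 1 ('e')

[0, 0, 1, 1, 1, 0, 2, 0, 1]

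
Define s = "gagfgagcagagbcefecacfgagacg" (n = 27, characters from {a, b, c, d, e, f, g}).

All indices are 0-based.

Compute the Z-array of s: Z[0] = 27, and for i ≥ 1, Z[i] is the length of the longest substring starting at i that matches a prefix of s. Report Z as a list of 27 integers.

[27, 0, 1, 0, 3, 0, 1, 0, 0, 3, 0, 1, 0, 0, 0, 0, 0, 0, 0, 0, 0, 3, 0, 2, 0, 0, 1]

Z[0]=27
i=1: fresh scan; Z[1]=0
i=2: fresh scan; Z[2]=1 grow→box=[2,3)
i=3: fresh scan; Z[3]=0
i=4: fresh scan; Z[4]=3 grow→box=[4,7)
i=5: min(r-i=2, Z[1]=0)=0; Z[5]=0
i=6: min(r-i=1, Z[2]=1)=1; Z[6]=1
i=7: fresh scan; Z[7]=0
i=8: fresh scan; Z[8]=0
i=9: fresh scan; Z[9]=3 grow→box=[9,12)
i=10: min(r-i=2, Z[1]=0)=0; Z[10]=0
i=11: min(r-i=1, Z[2]=1)=1; Z[11]=1
i=12: fresh scan; Z[12]=0
i=13: fresh scan; Z[13]=0
i=14: fresh scan; Z[14]=0
i=15: fresh scan; Z[15]=0
i=16: fresh scan; Z[16]=0
i=17: fresh scan; Z[17]=0
i=18: fresh scan; Z[18]=0
i=19: fresh scan; Z[19]=0
i=20: fresh scan; Z[20]=0
i=21: fresh scan; Z[21]=3 grow→box=[21,24)
i=22: min(r-i=2, Z[1]=0)=0; Z[22]=0
i=23: min(r-i=1, Z[2]=1)=1; Z[23]=2 grow→box=[23,25)
i=24: min(r-i=1, Z[1]=0)=0; Z[24]=0
i=25: fresh scan; Z[25]=0
i=26: fresh scan; Z[26]=1 grow→box=[26,27)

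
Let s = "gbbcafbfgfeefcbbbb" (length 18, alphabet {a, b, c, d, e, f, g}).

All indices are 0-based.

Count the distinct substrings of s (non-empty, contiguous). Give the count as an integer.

155

rank→(start, suffix):
  0 → (4, 'afbfgfeefcbbbb')
  1 → (17, 'b')
  2 → (16, 'bb')
  3 → (15, 'bbb')
  4 → (14, 'bbbb')
  5 → (1, 'bbcafbfgfeefcbbbb')
  6 → (2, 'bcafbfgfeefcbbbb')
  7 → (6, 'bfgfeefcbbbb')
  8 → (3, 'cafbfgfeefcbbbb')
  9 → (13, 'cbbbb')
  10 → (10, 'eefcbbbb')
  11 → (11, 'efcbbbb')
  12 → (5, 'fbfgfeefcbbbb')
  13 → (12, 'fcbbbb')
  14 → (9, 'feefcbbbb')
  15 → (7, 'fgfeefcbbbb')
  16 → (0, 'gbbcafbfgfeefcbbbb')
  17 → (8, 'gfeefcbbbb')

SA = [4, 17, 16, 15, 14, 1, 2, 6, 3, 13, 10, 11, 5, 12, 9, 7, 0, 8]
rank  pair      lcp
   1  s[4:],s[17:]  0  ''
   2  s[17:],s[16:]  1  'b'
   3  s[16:],s[15:]  2  'bb'
   4  s[15:],s[14:]  3  'bbb'
   5  s[14:],s[1:]  2  'bb'
   6  s[1:],s[2:]  1  'b'
   7  s[2:],s[6:]  1  'b'
   8  s[6:],s[3:]  0  ''
   9  s[3:],s[13:]  1  'c'
  10  s[13:],s[10:]  0  ''
  11  s[10:],s[11:]  1  'e'
  12  s[11:],s[5:]  0  ''
  13  s[5:],s[12:]  1  'f'
  14  s[12:],s[9:]  1  'f'
  15  s[9:],s[7:]  1  'f'
  16  s[7:],s[0:]  0  ''
  17  s[0:],s[8:]  1  'g'

n(n+1)/2 = 18·19/2 = 171
Σ LCP = 0 + 0 + 1 + 2 + 3 + 2 + 1 + 1 + 0 + 1 + 0 + 1 + 0 + 1 + 1 + 1 + 0 + 1 = 16
distinct = 171 − 16 = 155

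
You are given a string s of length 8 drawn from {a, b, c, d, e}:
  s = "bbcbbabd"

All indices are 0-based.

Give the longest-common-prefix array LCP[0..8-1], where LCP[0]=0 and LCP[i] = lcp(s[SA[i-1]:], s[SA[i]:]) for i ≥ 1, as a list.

sorted suffixes:
  #0 SA[0]=5  'abd'
  #1 SA[1]=4  'babd'
  #2 SA[2]=3  'bbabd'
  #3 SA[3]=0  'bbcbbabd'
  #4 SA[4]=1  'bcbbabd'
  #5 SA[5]=6  'bd'
  #6 SA[6]=2  'cbbabd'
  #7 SA[7]=7  'd'

SA = [5, 4, 3, 0, 1, 6, 2, 7]
i: (SA[i-1],SA[i]) lcp shared
  1: (5,4) 0 ''
  2: (4,3) 1 'b'
  3: (3,0) 2 'bb'
  4: (0,1) 1 'b'
  5: (1,6) 1 'b'
  6: (6,2) 0 ''
  7: (2,7) 0 ''

[0, 0, 1, 2, 1, 1, 0, 0]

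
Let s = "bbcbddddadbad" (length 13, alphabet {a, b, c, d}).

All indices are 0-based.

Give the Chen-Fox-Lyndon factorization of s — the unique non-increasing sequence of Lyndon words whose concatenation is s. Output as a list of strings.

emit factor 1: 'bbcbdddd' (i=0, period=8)
emit factor 2: 'adb' (i=8, period=3)
emit factor 3: 'ad' (i=11, period=2)

["bbcbdddd", "adb", "ad"]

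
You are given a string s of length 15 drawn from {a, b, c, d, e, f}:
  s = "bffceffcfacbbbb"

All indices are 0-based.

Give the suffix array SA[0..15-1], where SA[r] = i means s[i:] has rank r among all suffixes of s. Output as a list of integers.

rank→(start, suffix):
  0 → (9, 'acbbbb')
  1 → (14, 'b')
  2 → (13, 'bb')
  3 → (12, 'bbb')
  4 → (11, 'bbbb')
  5 → (0, 'bffceffcfacbbbb')
  6 → (10, 'cbbbb')
  7 → (3, 'ceffcfacbbbb')
  8 → (7, 'cfacbbbb')
  9 → (4, 'effcfacbbbb')
  10 → (8, 'facbbbb')
  11 → (2, 'fceffcfacbbbb')
  12 → (6, 'fcfacbbbb')
  13 → (1, 'ffceffcfacbbbb')
  14 → (5, 'ffcfacbbbb')

[9, 14, 13, 12, 11, 0, 10, 3, 7, 4, 8, 2, 6, 1, 5]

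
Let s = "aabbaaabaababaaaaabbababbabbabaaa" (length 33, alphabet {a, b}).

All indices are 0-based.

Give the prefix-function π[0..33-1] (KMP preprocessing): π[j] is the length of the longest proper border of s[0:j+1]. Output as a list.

π[0] = 0
j=1 s[j]='a': π[1]=1 (border 'a')
j=2 s[j]='b': k: 1→0; π[2]=0 (border '')
j=3 s[j]='b': π[3]=0 (border '')
j=4 s[j]='a': π[4]=1 (border 'a')
j=5 s[j]='a': π[5]=2 (border 'aa')
j=6 s[j]='a': k: 2→1; π[6]=2 (border 'aa')
j=7 s[j]='b': π[7]=3 (border 'aab')
j=8 s[j]='a': k: 3→0; π[8]=1 (border 'a')
j=9 s[j]='a': π[9]=2 (border 'aa')
j=10 s[j]='b': π[10]=3 (border 'aab')
j=11 s[j]='a': k: 3→0; π[11]=1 (border 'a')
j=12 s[j]='b': k: 1→0; π[12]=0 (border '')
j=13 s[j]='a': π[13]=1 (border 'a')
j=14 s[j]='a': π[14]=2 (border 'aa')
j=15 s[j]='a': k: 2→1; π[15]=2 (border 'aa')
j=16 s[j]='a': k: 2→1; π[16]=2 (border 'aa')
j=17 s[j]='a': k: 2→1; π[17]=2 (border 'aa')
j=18 s[j]='b': π[18]=3 (border 'aab')
j=19 s[j]='b': π[19]=4 (border 'aabb')
j=20 s[j]='a': π[20]=5 (border 'aabba')
j=21 s[j]='b': k: 5→1→0; π[21]=0 (border '')
j=22 s[j]='a': π[22]=1 (border 'a')
j=23 s[j]='b': k: 1→0; π[23]=0 (border '')
j=24 s[j]='b': π[24]=0 (border '')
j=25 s[j]='a': π[25]=1 (border 'a')
j=26 s[j]='b': k: 1→0; π[26]=0 (border '')
j=27 s[j]='b': π[27]=0 (border '')
j=28 s[j]='a': π[28]=1 (border 'a')
j=29 s[j]='b': k: 1→0; π[29]=0 (border '')
j=30 s[j]='a': π[30]=1 (border 'a')
j=31 s[j]='a': π[31]=2 (border 'aa')
j=32 s[j]='a': k: 2→1; π[32]=2 (border 'aa')

[0, 1, 0, 0, 1, 2, 2, 3, 1, 2, 3, 1, 0, 1, 2, 2, 2, 2, 3, 4, 5, 0, 1, 0, 0, 1, 0, 0, 1, 0, 1, 2, 2]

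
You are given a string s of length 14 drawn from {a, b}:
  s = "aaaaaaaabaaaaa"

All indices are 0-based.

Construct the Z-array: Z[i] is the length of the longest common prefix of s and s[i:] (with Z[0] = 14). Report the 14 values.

Z[0]=14
i=1: outside box; Z[1]=7 grow→box=[1,8)
i=2: min(r-i=6, Z[1]=7)=6; Z[2]=6
i=3: min(r-i=5, Z[2]=6)=5; Z[3]=5
i=4: min(r-i=4, Z[3]=5)=4; Z[4]=4
i=5: min(r-i=3, Z[4]=4)=3; Z[5]=3
i=6: min(r-i=2, Z[5]=3)=2; Z[6]=2
i=7: min(r-i=1, Z[6]=2)=1; Z[7]=1
i=8: outside box; Z[8]=0
i=9: outside box; Z[9]=5 grow→box=[9,14)
i=10: min(r-i=4, Z[1]=7)=4; Z[10]=4
i=11: min(r-i=3, Z[2]=6)=3; Z[11]=3
i=12: min(r-i=2, Z[3]=5)=2; Z[12]=2
i=13: min(r-i=1, Z[4]=4)=1; Z[13]=1

[14, 7, 6, 5, 4, 3, 2, 1, 0, 5, 4, 3, 2, 1]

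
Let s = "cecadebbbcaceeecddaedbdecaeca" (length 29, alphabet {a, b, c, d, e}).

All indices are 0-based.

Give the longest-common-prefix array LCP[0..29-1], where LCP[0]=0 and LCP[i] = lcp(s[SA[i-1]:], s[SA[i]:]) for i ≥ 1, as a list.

[0, 1, 1, 1, 2, 0, 2, 1, 1, 0, 2, 2, 2, 1, 1, 2, 0, 1, 1, 1, 2, 0, 1, 3, 3, 2, 1, 1, 2]

rank→(start, suffix):
  0 → (28, 'a')
  1 → (10, 'aceeecddaedbdecaeca')
  2 → (3, 'adebbbcaceeecddaedbdecaeca')
  3 → (25, 'aeca')
  4 → (18, 'aedbdecaeca')
  5 → (6, 'bbbcaceeecddaedbdecaeca')
  6 → (7, 'bbcaceeecddaedbdecaeca')
  7 → (8, 'bcaceeecddaedbdecaeca')
  8 → (21, 'bdecaeca')
  9 → (27, 'ca')
  10 → (9, 'caceeecddaedbdecaeca')
  11 → (2, 'cadebbbcaceeecddaedbdecaeca')
  12 → (24, 'caeca')
  13 → (15, 'cddaedbdecaeca')
  14 → (0, 'cecadebbbcaceeecddaedbdecaeca')
  15 → (11, 'ceeecddaedbdecaeca')
  16 → (17, 'daedbdecaeca')
  17 → (20, 'dbdecaeca')
  18 → (16, 'ddaedbdecaeca')
  19 → (4, 'debbbcaceeecddaedbdecaeca')
  20 → (22, 'decaeca')
  21 → (5, 'ebbbcaceeecddaedbdecaeca')
  22 → (26, 'eca')
  23 → (1, 'ecadebbbcaceeecddaedbdecaeca')
  24 → (23, 'ecaeca')
  25 → (14, 'ecddaedbdecaeca')
  26 → (19, 'edbdecaeca')
  27 → (13, 'eecddaedbdecaeca')
  28 → (12, 'eeecddaedbdecaeca')

SA = [28, 10, 3, 25, 18, 6, 7, 8, 21, 27, 9, 2, 24, 15, 0, 11, 17, 20, 16, 4, 22, 5, 26, 1, 23, 14, 19, 13, 12]
rank  pair      lcp
   1  s[28:],s[10:]  1  'a'
   2  s[10:],s[3:]  1  'a'
   3  s[3:],s[25:]  1  'a'
   4  s[25:],s[18:]  2  'ae'
   5  s[18:],s[6:]  0  ''
   6  s[6:],s[7:]  2  'bb'
   7  s[7:],s[8:]  1  'b'
   8  s[8:],s[21:]  1  'b'
   9  s[21:],s[27:]  0  ''
  10  s[27:],s[9:]  2  'ca'
  11  s[9:],s[2:]  2  'ca'
  12  s[2:],s[24:]  2  'ca'
  13  s[24:],s[15:]  1  'c'
  14  s[15:],s[0:]  1  'c'
  15  s[0:],s[11:]  2  'ce'
  16  s[11:],s[17:]  0  ''
  17  s[17:],s[20:]  1  'd'
  18  s[20:],s[16:]  1  'd'
  19  s[16:],s[4:]  1  'd'
  20  s[4:],s[22:]  2  'de'
  21  s[22:],s[5:]  0  ''
  22  s[5:],s[26:]  1  'e'
  23  s[26:],s[1:]  3  'eca'
  24  s[1:],s[23:]  3  'eca'
  25  s[23:],s[14:]  2  'ec'
  26  s[14:],s[19:]  1  'e'
  27  s[19:],s[13:]  1  'e'
  28  s[13:],s[12:]  2  'ee'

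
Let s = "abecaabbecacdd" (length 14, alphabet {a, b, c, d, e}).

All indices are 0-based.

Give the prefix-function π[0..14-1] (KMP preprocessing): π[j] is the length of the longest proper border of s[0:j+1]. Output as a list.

π[0] = 0
j=1 s[j]='b': π[1]=0 (border '')
j=2 s[j]='e': π[2]=0 (border '')
j=3 s[j]='c': π[3]=0 (border '')
j=4 s[j]='a': π[4]=1 (border 'a')
j=5 s[j]='a': k: 1→0; π[5]=1 (border 'a')
j=6 s[j]='b': π[6]=2 (border 'ab')
j=7 s[j]='b': k: 2→0; π[7]=0 (border '')
j=8 s[j]='e': π[8]=0 (border '')
j=9 s[j]='c': π[9]=0 (border '')
j=10 s[j]='a': π[10]=1 (border 'a')
j=11 s[j]='c': k: 1→0; π[11]=0 (border '')
j=12 s[j]='d': π[12]=0 (border '')
j=13 s[j]='d': π[13]=0 (border '')

[0, 0, 0, 0, 1, 1, 2, 0, 0, 0, 1, 0, 0, 0]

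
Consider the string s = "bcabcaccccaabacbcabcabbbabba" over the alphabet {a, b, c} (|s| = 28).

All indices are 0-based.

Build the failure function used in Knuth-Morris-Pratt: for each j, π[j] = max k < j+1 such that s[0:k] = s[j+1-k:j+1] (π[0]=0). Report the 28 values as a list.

[0, 0, 0, 1, 2, 3, 0, 0, 0, 0, 0, 0, 1, 0, 0, 1, 2, 3, 4, 5, 6, 4, 1, 1, 0, 1, 1, 0]

π[0] = 0
j=1 s[j]='c': π[1]=0 (border '')
j=2 s[j]='a': π[2]=0 (border '')
j=3 s[j]='b': π[3]=1 (border 'b')
j=4 s[j]='c': π[4]=2 (border 'bc')
j=5 s[j]='a': π[5]=3 (border 'bca')
j=6 s[j]='c': k: 3→0; π[6]=0 (border '')
j=7 s[j]='c': π[7]=0 (border '')
j=8 s[j]='c': π[8]=0 (border '')
j=9 s[j]='c': π[9]=0 (border '')
j=10 s[j]='a': π[10]=0 (border '')
j=11 s[j]='a': π[11]=0 (border '')
j=12 s[j]='b': π[12]=1 (border 'b')
j=13 s[j]='a': k: 1→0; π[13]=0 (border '')
j=14 s[j]='c': π[14]=0 (border '')
j=15 s[j]='b': π[15]=1 (border 'b')
j=16 s[j]='c': π[16]=2 (border 'bc')
j=17 s[j]='a': π[17]=3 (border 'bca')
j=18 s[j]='b': π[18]=4 (border 'bcab')
j=19 s[j]='c': π[19]=5 (border 'bcabc')
j=20 s[j]='a': π[20]=6 (border 'bcabca')
j=21 s[j]='b': k: 6→3; π[21]=4 (border 'bcab')
j=22 s[j]='b': k: 4→1→0; π[22]=1 (border 'b')
j=23 s[j]='b': k: 1→0; π[23]=1 (border 'b')
j=24 s[j]='a': k: 1→0; π[24]=0 (border '')
j=25 s[j]='b': π[25]=1 (border 'b')
j=26 s[j]='b': k: 1→0; π[26]=1 (border 'b')
j=27 s[j]='a': k: 1→0; π[27]=0 (border '')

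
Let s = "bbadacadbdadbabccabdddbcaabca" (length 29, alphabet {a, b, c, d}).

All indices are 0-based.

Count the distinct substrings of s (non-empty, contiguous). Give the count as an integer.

rank→(start, suffix):
  0 → (28, 'a')
  1 → (24, 'aabca')
  2 → (25, 'abca')
  3 → (13, 'abccabdddbcaabca')
  4 → (17, 'abdddbcaabca')
  5 → (4, 'acadbdadbabccabdddbcaabca')
  6 → (2, 'adacadbdadbabccabdddbcaabca')
  7 → (10, 'adbabccabdddbcaabca')
  8 → (6, 'adbdadbabccabdddbcaabca')
  9 → (12, 'babccabdddbcaabca')
  10 → (1, 'badacadbdadbabccabdddbcaabca')
  11 → (0, 'bbadacadbdadbabccabdddbcaabca')
  12 → (26, 'bca')
  13 → (22, 'bcaabca')
  14 → (14, 'bccabdddbcaabca')
  15 → (8, 'bdadbabccabdddbcaabca')
  16 → (18, 'bdddbcaabca')
  17 → (27, 'ca')
  18 → (23, 'caabca')
  19 → (16, 'cabdddbcaabca')
  20 → (5, 'cadbdadbabccabdddbcaabca')
  21 → (15, 'ccabdddbcaabca')
  22 → (3, 'dacadbdadbabccabdddbcaabca')
  23 → (9, 'dadbabccabdddbcaabca')
  24 → (11, 'dbabccabdddbcaabca')
  25 → (21, 'dbcaabca')
  26 → (7, 'dbdadbabccabdddbcaabca')
  27 → (20, 'ddbcaabca')
  28 → (19, 'dddbcaabca')

SA = [28, 24, 25, 13, 17, 4, 2, 10, 6, 12, 1, 0, 26, 22, 14, 8, 18, 27, 23, 16, 5, 15, 3, 9, 11, 21, 7, 20, 19]
[i] adj suffixes → lcp
  [1] 28/24 → 1 ('a')
  [2] 24/25 → 1 ('a')
  [3] 25/13 → 3 ('abc')
  [4] 13/17 → 2 ('ab')
  [5] 17/4 → 1 ('a')
  [6] 4/2 → 1 ('a')
  [7] 2/10 → 2 ('ad')
  [8] 10/6 → 3 ('adb')
  [9] 6/12 → 0 ('')
  [10] 12/1 → 2 ('ba')
  [11] 1/0 → 1 ('b')
  [12] 0/26 → 1 ('b')
  [13] 26/22 → 3 ('bca')
  [14] 22/14 → 2 ('bc')
  [15] 14/8 → 1 ('b')
  [16] 8/18 → 2 ('bd')
  [17] 18/27 → 0 ('')
  [18] 27/23 → 2 ('ca')
  [19] 23/16 → 2 ('ca')
  [20] 16/5 → 2 ('ca')
  [21] 5/15 → 1 ('c')
  [22] 15/3 → 0 ('')
  [23] 3/9 → 2 ('da')
  [24] 9/11 → 1 ('d')
  [25] 11/21 → 2 ('db')
  [26] 21/7 → 2 ('db')
  [27] 7/20 → 1 ('d')
  [28] 20/19 → 2 ('dd')

n(n+1)/2 = 29·30/2 = 435
Σ LCP = 0 + 1 + 1 + 3 + 2 + 1 + 1 + 2 + 3 + 0 + 2 + 1 + 1 + 3 + 2 + 1 + 2 + 0 + 2 + 2 + 2 + 1 + 0 + 2 + 1 + 2 + 2 + 1 + 2 = 43
distinct = 435 − 43 = 392

392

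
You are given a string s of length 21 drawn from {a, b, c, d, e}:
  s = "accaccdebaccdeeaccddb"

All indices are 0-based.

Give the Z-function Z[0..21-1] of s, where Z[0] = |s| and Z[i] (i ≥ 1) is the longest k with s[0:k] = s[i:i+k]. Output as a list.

[21, 0, 0, 3, 0, 0, 0, 0, 0, 3, 0, 0, 0, 0, 0, 3, 0, 0, 0, 0, 0]

Z[0]=21
i=1: fresh scan; Z[1]=0
i=2: fresh scan; Z[2]=0
i=3: fresh scan; Z[3]=3 grow→box=[3,6)
i=4: min(r-i=2, Z[1]=0)=0; Z[4]=0
i=5: min(r-i=1, Z[2]=0)=0; Z[5]=0
i=6: fresh scan; Z[6]=0
i=7: fresh scan; Z[7]=0
i=8: fresh scan; Z[8]=0
i=9: fresh scan; Z[9]=3 grow→box=[9,12)
i=10: min(r-i=2, Z[1]=0)=0; Z[10]=0
i=11: min(r-i=1, Z[2]=0)=0; Z[11]=0
i=12: fresh scan; Z[12]=0
i=13: fresh scan; Z[13]=0
i=14: fresh scan; Z[14]=0
i=15: fresh scan; Z[15]=3 grow→box=[15,18)
i=16: min(r-i=2, Z[1]=0)=0; Z[16]=0
i=17: min(r-i=1, Z[2]=0)=0; Z[17]=0
i=18: fresh scan; Z[18]=0
i=19: fresh scan; Z[19]=0
i=20: fresh scan; Z[20]=0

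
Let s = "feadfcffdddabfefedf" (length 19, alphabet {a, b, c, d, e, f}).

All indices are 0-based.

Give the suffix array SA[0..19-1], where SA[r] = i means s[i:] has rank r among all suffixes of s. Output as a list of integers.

[11, 2, 12, 5, 10, 9, 8, 17, 3, 1, 16, 14, 18, 4, 7, 0, 15, 13, 6]

rank→(start, suffix):
  0 → (11, 'abfefedf')
  1 → (2, 'adfcffdddabfefedf')
  2 → (12, 'bfefedf')
  3 → (5, 'cffdddabfefedf')
  4 → (10, 'dabfefedf')
  5 → (9, 'ddabfefedf')
  6 → (8, 'dddabfefedf')
  7 → (17, 'df')
  8 → (3, 'dfcffdddabfefedf')
  9 → (1, 'eadfcffdddabfefedf')
  10 → (16, 'edf')
  11 → (14, 'efedf')
  12 → (18, 'f')
  13 → (4, 'fcffdddabfefedf')
  14 → (7, 'fdddabfefedf')
  15 → (0, 'feadfcffdddabfefedf')
  16 → (15, 'fedf')
  17 → (13, 'fefedf')
  18 → (6, 'ffdddabfefedf')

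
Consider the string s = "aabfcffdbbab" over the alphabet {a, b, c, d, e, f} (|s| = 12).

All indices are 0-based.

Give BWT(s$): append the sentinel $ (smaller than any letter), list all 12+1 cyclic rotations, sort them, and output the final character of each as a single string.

b$baabdaffbfc

rank  rotation       last
    0  $aabfcffdbbab  b
    1  aabfcffdbbab$  $
    2  ab$aabfcffdbb  b
    3  abfcffdbbab$a  a
    4  b$aabfcffdbba  a
    5  bab$aabfcffdb  b
    6  bbab$aabfcffd  d
    7  bfcffdbbab$aa  a
    8  cffdbbab$aabf  f
    9  dbbab$aabfcff  f
   10  fcffdbbab$aab  b
   11  fdbbab$aabfcf  f
   12  ffdbbab$aabfc  c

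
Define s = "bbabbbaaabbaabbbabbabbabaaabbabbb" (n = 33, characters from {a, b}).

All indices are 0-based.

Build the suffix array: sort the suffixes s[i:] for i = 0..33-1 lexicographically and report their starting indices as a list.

sorted suffixes:
  #0 SA[0]=6  'aaabbaabbbabbabbabaaabbabbb'
  #1 SA[1]=24  'aaabbabbb'
  #2 SA[2]=7  'aabbaabbbabbabbabaaabbabbb'
  #3 SA[3]=25  'aabbabbb'
  #4 SA[4]=11  'aabbbabbabbabaaabbabbb'
  #5 SA[5]=22  'abaaabbabbb'
  #6 SA[6]=8  'abbaabbbabbabbabaaabbabbb'
  #7 SA[7]=19  'abbabaaabbabbb'
  #8 SA[8]=16  'abbabbabaaabbabbb'
  #9 SA[9]=26  'abbabbb'
  #10 SA[10]=29  'abbb'
  #11 SA[11]=2  'abbbaaabbaabbbabbabbabaaabbabbb'
  #12 SA[12]=12  'abbbabbabbabaaabbabbb'
  #13 SA[13]=32  'b'
  #14 SA[14]=5  'baaabbaabbbabbabbabaaabbabbb'
  #15 SA[15]=23  'baaabbabbb'
  #16 SA[16]=10  'baabbbabbabbabaaabbabbb'
  #17 SA[17]=21  'babaaabbabbb'
  #18 SA[18]=18  'babbabaaabbabbb'
  #19 SA[19]=15  'babbabbabaaabbabbb'
  #20 SA[20]=28  'babbb'
  #21 SA[21]=1  'babbbaaabbaabbbabbabbabaaabbabbb'
  #22 SA[22]=31  'bb'
  #23 SA[23]=4  'bbaaabbaabbbabbabbabaaabbabbb'
  #24 SA[24]=9  'bbaabbbabbabbabaaabbabbb'
  #25 SA[25]=20  'bbabaaabbabbb'
  #26 SA[26]=17  'bbabbabaaabbabbb'
  #27 SA[27]=14  'bbabbabbabaaabbabbb'
  #28 SA[28]=27  'bbabbb'
  #29 SA[29]=0  'bbabbbaaabbaabbbabbabbabaaabbabbb'
  #30 SA[30]=30  'bbb'
  #31 SA[31]=3  'bbbaaabbaabbbabbabbabaaabbabbb'
  #32 SA[32]=13  'bbbabbabbabaaabbabbb'

[6, 24, 7, 25, 11, 22, 8, 19, 16, 26, 29, 2, 12, 32, 5, 23, 10, 21, 18, 15, 28, 1, 31, 4, 9, 20, 17, 14, 27, 0, 30, 3, 13]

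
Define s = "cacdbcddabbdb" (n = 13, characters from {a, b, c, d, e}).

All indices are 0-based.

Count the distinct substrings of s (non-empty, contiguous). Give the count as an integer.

80

rank→(start, suffix):
  0 → (8, 'abbdb')
  1 → (1, 'acdbcddabbdb')
  2 → (12, 'b')
  3 → (9, 'bbdb')
  4 → (4, 'bcddabbdb')
  5 → (10, 'bdb')
  6 → (0, 'cacdbcddabbdb')
  7 → (2, 'cdbcddabbdb')
  8 → (5, 'cddabbdb')
  9 → (7, 'dabbdb')
  10 → (11, 'db')
  11 → (3, 'dbcddabbdb')
  12 → (6, 'ddabbdb')

SA = [8, 1, 12, 9, 4, 10, 0, 2, 5, 7, 11, 3, 6]
rank  pair      lcp
   1  s[8:],s[1:]  1  'a'
   2  s[1:],s[12:]  0  ''
   3  s[12:],s[9:]  1  'b'
   4  s[9:],s[4:]  1  'b'
   5  s[4:],s[10:]  1  'b'
   6  s[10:],s[0:]  0  ''
   7  s[0:],s[2:]  1  'c'
   8  s[2:],s[5:]  2  'cd'
   9  s[5:],s[7:]  0  ''
  10  s[7:],s[11:]  1  'd'
  11  s[11:],s[3:]  2  'db'
  12  s[3:],s[6:]  1  'd'

n(n+1)/2 = 13·14/2 = 91
Σ LCP = 0 + 1 + 0 + 1 + 1 + 1 + 0 + 1 + 2 + 0 + 1 + 2 + 1 = 11
distinct = 91 − 11 = 80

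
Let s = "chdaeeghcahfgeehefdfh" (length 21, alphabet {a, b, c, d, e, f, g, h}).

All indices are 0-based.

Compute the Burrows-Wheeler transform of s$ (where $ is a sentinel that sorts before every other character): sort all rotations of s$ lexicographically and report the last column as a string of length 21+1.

rank  rotation                last
    0  $chdaeeghcahfgeehefdfh  h
    1  aeeghcahfgeehefdfh$chd  d
    2  ahfgeehefdfh$chdaeeghc  c
    3  cahfgeehefdfh$chdaeegh  h
    4  chdaeeghcahfgeehefdfh$  $
    5  daeeghcahfgeehefdfh$ch  h
    6  dfh$chdaeeghcahfgeehef  f
    7  eeghcahfgeehefdfh$chda  a
    8  eehefdfh$chdaeeghcahfg  g
    9  efdfh$chdaeeghcahfgeeh  h
   10  eghcahfgeehefdfh$chdae  e
   11  ehefdfh$chdaeeghcahfge  e
   12  fdfh$chdaeeghcahfgeehe  e
   13  fgeehefdfh$chdaeeghcah  h
   14  fh$chdaeeghcahfgeehefd  d
   15  geehefdfh$chdaeeghcahf  f
   16  ghcahfgeehefdfh$chdaee  e
   17  h$chdaeeghcahfgeehefdf  f
   18  hcahfgeehefdfh$chdaeeg  g
   19  hdaeeghcahfgeehefdfh$c  c
   20  hefdfh$chdaeeghcahfgee  e
   21  hfgeehefdfh$chdaeeghca  a

hdch$hfagheeehdfefgcea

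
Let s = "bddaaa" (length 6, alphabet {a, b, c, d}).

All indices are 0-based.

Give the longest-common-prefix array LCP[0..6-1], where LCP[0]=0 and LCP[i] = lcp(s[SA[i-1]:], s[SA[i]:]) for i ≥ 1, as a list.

[0, 1, 2, 0, 0, 1]

rank | idx | suffix
   0 |   5 | a
   1 |   4 | aa
   2 |   3 | aaa
   3 |   0 | bddaaa
   4 |   2 | daaa
   5 |   1 | ddaaa

SA = [5, 4, 3, 0, 2, 1]
[i] adj suffixes → lcp
  [1] 5/4 → 1 ('a')
  [2] 4/3 → 2 ('aa')
  [3] 3/0 → 0 ('')
  [4] 0/2 → 0 ('')
  [5] 2/1 → 1 ('d')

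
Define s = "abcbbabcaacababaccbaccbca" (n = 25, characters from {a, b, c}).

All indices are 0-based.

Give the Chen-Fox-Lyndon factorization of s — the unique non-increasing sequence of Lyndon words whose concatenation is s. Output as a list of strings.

["abcbb", "abc", "aacababaccbaccbc", "a"]

emit factor 1: 'abcbb' (i=0, period=5)
emit factor 2: 'abc' (i=5, period=3)
emit factor 3: 'aacababaccbaccbc' (i=8, period=16)
emit factor 4: 'a' (i=24, period=1)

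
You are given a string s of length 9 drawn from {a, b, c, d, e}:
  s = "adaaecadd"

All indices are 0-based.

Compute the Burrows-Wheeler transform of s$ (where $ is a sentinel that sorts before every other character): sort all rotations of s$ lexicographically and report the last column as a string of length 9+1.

rank  rotation    last
    0  $adaaecadd  d
    1  aaecadd$ad  d
    2  adaaecadd$  $
    3  add$adaaec  c
    4  aecadd$ada  a
    5  cadd$adaae  e
    6  d$adaaecad  d
    7  daaecadd$a  a
    8  dd$adaaeca  a
    9  ecadd$adaa  a

dd$caedaaa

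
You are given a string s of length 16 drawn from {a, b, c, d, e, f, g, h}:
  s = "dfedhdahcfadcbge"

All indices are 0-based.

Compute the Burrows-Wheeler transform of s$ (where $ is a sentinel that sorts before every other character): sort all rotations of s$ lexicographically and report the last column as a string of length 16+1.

efdcdhha$egfcdbad

rank  rotation           last
    0  $dfedhdahcfadcbge  e
    1  adcbge$dfedhdahcf  f
    2  ahcfadcbge$dfedhd  d
    3  bge$dfedhdahcfadc  c
    4  cbge$dfedhdahcfad  d
    5  cfadcbge$dfedhdah  h
    6  dahcfadcbge$dfedh  h
    7  dcbge$dfedhdahcfa  a
    8  dfedhdahcfadcbge$  $
    9  dhdahcfadcbge$dfe  e
   10  e$dfedhdahcfadcbg  g
   11  edhdahcfadcbge$df  f
   12  fadcbge$dfedhdahc  c
   13  fedhdahcfadcbge$d  d
   14  ge$dfedhdahcfadcb  b
   15  hcfadcbge$dfedhda  a
   16  hdahcfadcbge$dfed  d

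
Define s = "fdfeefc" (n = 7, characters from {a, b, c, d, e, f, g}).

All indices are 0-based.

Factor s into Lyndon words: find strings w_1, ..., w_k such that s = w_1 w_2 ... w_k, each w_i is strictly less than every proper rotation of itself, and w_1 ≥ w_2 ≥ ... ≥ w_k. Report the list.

["f", "dfeef", "c"]

emit factor 1: 'f' (i=0, period=1)
emit factor 2: 'dfeef' (i=1, period=5)
emit factor 3: 'c' (i=6, period=1)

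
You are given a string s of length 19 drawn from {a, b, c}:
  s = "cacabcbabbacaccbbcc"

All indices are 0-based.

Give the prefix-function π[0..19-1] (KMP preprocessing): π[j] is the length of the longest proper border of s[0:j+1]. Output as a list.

π[0] = 0
j=1 s[j]='a': π[1]=0 (border '')
j=2 s[j]='c': π[2]=1 (border 'c')
j=3 s[j]='a': π[3]=2 (border 'ca')
j=4 s[j]='b': k: 2→0; π[4]=0 (border '')
j=5 s[j]='c': π[5]=1 (border 'c')
j=6 s[j]='b': k: 1→0; π[6]=0 (border '')
j=7 s[j]='a': π[7]=0 (border '')
j=8 s[j]='b': π[8]=0 (border '')
j=9 s[j]='b': π[9]=0 (border '')
j=10 s[j]='a': π[10]=0 (border '')
j=11 s[j]='c': π[11]=1 (border 'c')
j=12 s[j]='a': π[12]=2 (border 'ca')
j=13 s[j]='c': π[13]=3 (border 'cac')
j=14 s[j]='c': k: 3→1→0; π[14]=1 (border 'c')
j=15 s[j]='b': k: 1→0; π[15]=0 (border '')
j=16 s[j]='b': π[16]=0 (border '')
j=17 s[j]='c': π[17]=1 (border 'c')
j=18 s[j]='c': k: 1→0; π[18]=1 (border 'c')

[0, 0, 1, 2, 0, 1, 0, 0, 0, 0, 0, 1, 2, 3, 1, 0, 0, 1, 1]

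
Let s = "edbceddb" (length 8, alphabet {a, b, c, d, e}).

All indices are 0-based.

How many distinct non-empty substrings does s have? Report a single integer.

rank | idx | suffix
   0 |   7 | b
   1 |   2 | bceddb
   2 |   3 | ceddb
   3 |   6 | db
   4 |   1 | dbceddb
   5 |   5 | ddb
   6 |   0 | edbceddb
   7 |   4 | eddb

SA = [7, 2, 3, 6, 1, 5, 0, 4]
[i] adj suffixes → lcp
  [1] 7/2 → 1 ('b')
  [2] 2/3 → 0 ('')
  [3] 3/6 → 0 ('')
  [4] 6/1 → 2 ('db')
  [5] 1/5 → 1 ('d')
  [6] 5/0 → 0 ('')
  [7] 0/4 → 2 ('ed')

n(n+1)/2 = 8·9/2 = 36
Σ LCP = 0 + 1 + 0 + 0 + 2 + 1 + 0 + 2 = 6
distinct = 36 − 6 = 30

30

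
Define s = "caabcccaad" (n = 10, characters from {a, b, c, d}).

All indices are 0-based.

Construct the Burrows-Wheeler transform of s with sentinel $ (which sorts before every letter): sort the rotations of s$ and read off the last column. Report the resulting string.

dccaaa$ccba

rank  rotation     last
    0  $caabcccaad  d
    1  aabcccaad$c  c
    2  aad$caabccc  c
    3  abcccaad$ca  a
    4  ad$caabccca  a
    5  bcccaad$caa  a
    6  caabcccaad$  $
    7  caad$caabcc  c
    8  ccaad$caabc  c
    9  cccaad$caab  b
   10  d$caabcccaa  a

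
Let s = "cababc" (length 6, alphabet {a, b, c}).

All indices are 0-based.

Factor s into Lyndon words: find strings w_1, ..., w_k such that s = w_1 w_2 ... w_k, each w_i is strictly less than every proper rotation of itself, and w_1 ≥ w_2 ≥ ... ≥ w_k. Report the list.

["c", "ababc"]

emit factor 1: 'c' (i=0, period=1)
emit factor 2: 'ababc' (i=1, period=5)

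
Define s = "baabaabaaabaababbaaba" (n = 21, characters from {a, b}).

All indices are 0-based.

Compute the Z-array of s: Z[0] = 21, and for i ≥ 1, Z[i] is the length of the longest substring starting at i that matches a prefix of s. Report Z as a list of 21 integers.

[21, 0, 0, 6, 0, 0, 3, 0, 0, 0, 5, 0, 0, 2, 0, 1, 5, 0, 0, 2, 0]

Z[0]=21
i=1: fresh scan; Z[1]=0
i=2: fresh scan; Z[2]=0
i=3: fresh scan; Z[3]=6 grow→box=[3,9)
i=4: min(r-i=5, Z[1]=0)=0; Z[4]=0
i=5: min(r-i=4, Z[2]=0)=0; Z[5]=0
i=6: min(r-i=3, Z[3]=6)=3; Z[6]=3
i=7: min(r-i=2, Z[4]=0)=0; Z[7]=0
i=8: min(r-i=1, Z[5]=0)=0; Z[8]=0
i=9: fresh scan; Z[9]=0
i=10: fresh scan; Z[10]=5 grow→box=[10,15)
i=11: min(r-i=4, Z[1]=0)=0; Z[11]=0
i=12: min(r-i=3, Z[2]=0)=0; Z[12]=0
i=13: min(r-i=2, Z[3]=6)=2; Z[13]=2
i=14: min(r-i=1, Z[4]=0)=0; Z[14]=0
i=15: fresh scan; Z[15]=1 grow→box=[15,16)
i=16: fresh scan; Z[16]=5 grow→box=[16,21)
i=17: min(r-i=4, Z[1]=0)=0; Z[17]=0
i=18: min(r-i=3, Z[2]=0)=0; Z[18]=0
i=19: min(r-i=2, Z[3]=6)=2; Z[19]=2
i=20: min(r-i=1, Z[4]=0)=0; Z[20]=0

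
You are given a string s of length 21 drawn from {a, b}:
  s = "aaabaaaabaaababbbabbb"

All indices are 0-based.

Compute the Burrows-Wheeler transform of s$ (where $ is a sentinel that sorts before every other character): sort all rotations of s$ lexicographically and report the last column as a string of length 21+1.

bb$abaaaaaabbbaababbaa

rank  rotation                last
    0  $aaabaaaabaaababbbabbb  b
    1  aaaabaaababbbabbb$aaab  b
    2  aaabaaaabaaababbbabbb$  $
    3  aaabaaababbbabbb$aaaba  a
    4  aaababbbabbb$aaabaaaab  b
    5  aabaaaabaaababbbabbb$a  a
    6  aabaaababbbabbb$aaabaa  a
    7  aababbbabbb$aaabaaaaba  a
    8  abaaaabaaababbbabbb$aa  a
    9  abaaababbbabbb$aaabaaa  a
   10  ababbbabbb$aaabaaaabaa  a
   11  abbb$aaabaaaabaaababbb  b
   12  abbbabbb$aaabaaaabaaab  b
   13  b$aaabaaaabaaababbbabb  b
   14  baaaabaaababbbabbb$aaa  a
   15  baaababbbabbb$aaabaaaa  a
   16  babbb$aaabaaaabaaababb  b
   17  babbbabbb$aaabaaaabaaa  a
   18  bb$aaabaaaabaaababbbab  b
   19  bbabbb$aaabaaaabaaabab  b
   20  bbb$aaabaaaabaaababbba  a
   21  bbbabbb$aaabaaaabaaaba  a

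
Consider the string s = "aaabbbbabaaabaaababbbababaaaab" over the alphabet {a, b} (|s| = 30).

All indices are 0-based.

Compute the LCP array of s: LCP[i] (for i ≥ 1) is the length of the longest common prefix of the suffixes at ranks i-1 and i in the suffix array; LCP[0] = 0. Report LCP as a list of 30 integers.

rank→(start, suffix):
  0 → (25, 'aaaab')
  1 → (26, 'aaab')
  2 → (9, 'aaabaaababbbababaaaab')
  3 → (13, 'aaababbbababaaaab')
  4 → (0, 'aaabbbbabaaabaaababbbababaaaab')
  5 → (27, 'aab')
  6 → (10, 'aabaaababbbababaaaab')
  7 → (14, 'aababbbababaaaab')
  8 → (1, 'aabbbbabaaabaaababbbababaaaab')
  9 → (28, 'ab')
  10 → (23, 'abaaaab')
  11 → (7, 'abaaabaaababbbababaaaab')
  12 → (11, 'abaaababbbababaaaab')
  13 → (21, 'ababaaaab')
  14 → (15, 'ababbbababaaaab')
  15 → (17, 'abbbababaaaab')
  16 → (2, 'abbbbabaaabaaababbbababaaaab')
  17 → (29, 'b')
  18 → (24, 'baaaab')
  19 → (8, 'baaabaaababbbababaaaab')
  20 → (12, 'baaababbbababaaaab')
  21 → (22, 'babaaaab')
  22 → (6, 'babaaabaaababbbababaaaab')
  23 → (20, 'bababaaaab')
  24 → (16, 'babbbababaaaab')
  25 → (5, 'bbabaaabaaababbbababaaaab')
  26 → (19, 'bbababaaaab')
  27 → (4, 'bbbabaaabaaababbbababaaaab')
  28 → (18, 'bbbababaaaab')
  29 → (3, 'bbbbabaaabaaababbbababaaaab')

SA = [25, 26, 9, 13, 0, 27, 10, 14, 1, 28, 23, 7, 11, 21, 15, 17, 2, 29, 24, 8, 12, 22, 6, 20, 16, 5, 19, 4, 18, 3]
[i] adj suffixes → lcp
  [1] 25/26 → 3 ('aaa')
  [2] 26/9 → 4 ('aaab')
  [3] 9/13 → 5 ('aaaba')
  [4] 13/0 → 4 ('aaab')
  [5] 0/27 → 2 ('aa')
  [6] 27/10 → 3 ('aab')
  [7] 10/14 → 4 ('aaba')
  [8] 14/1 → 3 ('aab')
  [9] 1/28 → 1 ('a')
  [10] 28/23 → 2 ('ab')
  [11] 23/7 → 5 ('abaaa')
  [12] 7/11 → 7 ('abaaaba')
  [13] 11/21 → 3 ('aba')
  [14] 21/15 → 4 ('abab')
  [15] 15/17 → 2 ('ab')
  [16] 17/2 → 4 ('abbb')
  [17] 2/29 → 0 ('')
  [18] 29/24 → 1 ('b')
  [19] 24/8 → 4 ('baaa')
  [20] 8/12 → 6 ('baaaba')
  [21] 12/22 → 2 ('ba')
  [22] 22/6 → 6 ('babaaa')
  [23] 6/20 → 4 ('baba')
  [24] 20/16 → 3 ('bab')
  [25] 16/5 → 1 ('b')
  [26] 5/19 → 5 ('bbaba')
  [27] 19/4 → 2 ('bb')
  [28] 4/18 → 6 ('bbbaba')
  [29] 18/3 → 3 ('bbb')

[0, 3, 4, 5, 4, 2, 3, 4, 3, 1, 2, 5, 7, 3, 4, 2, 4, 0, 1, 4, 6, 2, 6, 4, 3, 1, 5, 2, 6, 3]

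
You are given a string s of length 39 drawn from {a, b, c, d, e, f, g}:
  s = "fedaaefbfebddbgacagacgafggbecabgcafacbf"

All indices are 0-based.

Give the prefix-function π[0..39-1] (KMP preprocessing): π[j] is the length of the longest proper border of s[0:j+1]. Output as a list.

π[0] = 0
j=1 s[j]='e': π[1]=0 (border '')
j=2 s[j]='d': π[2]=0 (border '')
j=3 s[j]='a': π[3]=0 (border '')
j=4 s[j]='a': π[4]=0 (border '')
j=5 s[j]='e': π[5]=0 (border '')
j=6 s[j]='f': π[6]=1 (border 'f')
j=7 s[j]='b': k: 1→0; π[7]=0 (border '')
j=8 s[j]='f': π[8]=1 (border 'f')
j=9 s[j]='e': π[9]=2 (border 'fe')
j=10 s[j]='b': k: 2→0; π[10]=0 (border '')
j=11 s[j]='d': π[11]=0 (border '')
j=12 s[j]='d': π[12]=0 (border '')
j=13 s[j]='b': π[13]=0 (border '')
j=14 s[j]='g': π[14]=0 (border '')
j=15 s[j]='a': π[15]=0 (border '')
j=16 s[j]='c': π[16]=0 (border '')
j=17 s[j]='a': π[17]=0 (border '')
j=18 s[j]='g': π[18]=0 (border '')
j=19 s[j]='a': π[19]=0 (border '')
j=20 s[j]='c': π[20]=0 (border '')
j=21 s[j]='g': π[21]=0 (border '')
j=22 s[j]='a': π[22]=0 (border '')
j=23 s[j]='f': π[23]=1 (border 'f')
j=24 s[j]='g': k: 1→0; π[24]=0 (border '')
j=25 s[j]='g': π[25]=0 (border '')
j=26 s[j]='b': π[26]=0 (border '')
j=27 s[j]='e': π[27]=0 (border '')
j=28 s[j]='c': π[28]=0 (border '')
j=29 s[j]='a': π[29]=0 (border '')
j=30 s[j]='b': π[30]=0 (border '')
j=31 s[j]='g': π[31]=0 (border '')
j=32 s[j]='c': π[32]=0 (border '')
j=33 s[j]='a': π[33]=0 (border '')
j=34 s[j]='f': π[34]=1 (border 'f')
j=35 s[j]='a': k: 1→0; π[35]=0 (border '')
j=36 s[j]='c': π[36]=0 (border '')
j=37 s[j]='b': π[37]=0 (border '')
j=38 s[j]='f': π[38]=1 (border 'f')

[0, 0, 0, 0, 0, 0, 1, 0, 1, 2, 0, 0, 0, 0, 0, 0, 0, 0, 0, 0, 0, 0, 0, 1, 0, 0, 0, 0, 0, 0, 0, 0, 0, 0, 1, 0, 0, 0, 1]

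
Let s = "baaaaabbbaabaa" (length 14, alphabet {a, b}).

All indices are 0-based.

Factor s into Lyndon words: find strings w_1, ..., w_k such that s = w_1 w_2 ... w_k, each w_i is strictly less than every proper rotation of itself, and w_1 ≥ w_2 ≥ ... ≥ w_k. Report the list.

["b", "aaaaabbbaab", "a", "a"]

emit factor 1: 'b' (i=0, period=1)
emit factor 2: 'aaaaabbbaab' (i=1, period=11)
emit factor 3: 'a' (i=12, period=1)
emit factor 4: 'a' (i=13, period=1)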